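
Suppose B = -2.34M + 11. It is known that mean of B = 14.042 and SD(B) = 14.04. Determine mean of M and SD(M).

mean of M = -1.3, SD(M) = 6

From B = -2.34M + 11: mean of B = a·mean of M + b, so mean of M = (mean of B − b)/a = (14.042 − 11)/(-2.34) = -1.3.
SD(B) = |a|·SD(M), so SD(M) = 14.04/|-2.34| = 6.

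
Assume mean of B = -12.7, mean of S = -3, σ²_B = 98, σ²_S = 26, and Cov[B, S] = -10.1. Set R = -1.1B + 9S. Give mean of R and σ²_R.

mean of R = -13.03, σ²_R = 2424.56

mean of R = (-1.1)·mean of B + 9·mean of S = (-1.1)·(-12.7) + 9·(-3) = -13.03.
σ²_R = a²·σ²_B + b²·σ²_S + 2ab·Cov[B, S] with a = -1.1, b = 9.
= (-1.1)²·98 + 9²·26 + 2·(-1.1)·9·(-10.1)
= 118.58 + 2106 + 199.98 = 2424.56.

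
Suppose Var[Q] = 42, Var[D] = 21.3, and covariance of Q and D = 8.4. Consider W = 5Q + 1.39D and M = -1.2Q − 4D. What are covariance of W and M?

By bilinearity, covariance of W and M = ac·Var[Q] + bd·Var[D] + (ad+bc)·covariance of Q and D, with a=5, b=1.39, c=-1.2, d=-4.
ac·Var[Q] = 5·(-1.2)·42 = -252
bd·Var[D] = 1.39·(-4)·21.3 = -118.428
(ad+bc)·covariance of Q and D = (-21.668)·8.4 = -182.0112
covariance of W and M = -252 + (-118.428) + (-182.0112) = -552.4392.

covariance of W and M = -552.4392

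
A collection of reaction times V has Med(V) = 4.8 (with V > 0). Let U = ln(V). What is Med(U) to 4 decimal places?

ln(V) is monotone on this domain, so Med(U) = ln(4.8) ≈ 1.5686.

Med(U) = 1.5686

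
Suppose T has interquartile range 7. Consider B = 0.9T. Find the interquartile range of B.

IQR(B) = 6.3

Under B = aT + b, IQR(B) = |a|·IQR(T) = |0.9|·7 = 6.3 (shifts cancel; spread scales by |a|).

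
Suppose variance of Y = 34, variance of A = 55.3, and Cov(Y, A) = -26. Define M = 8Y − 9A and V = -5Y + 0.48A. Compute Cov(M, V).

Cov(M, V) = -2868.736

By bilinearity, Cov(M, V) = ac·variance of Y + bd·variance of A + (ad+bc)·Cov(Y, A), with a=8, b=-9, c=-5, d=0.48.
ac·variance of Y = 8·(-5)·34 = -1360
bd·variance of A = (-9)·0.48·55.3 = -238.896
(ad+bc)·Cov(Y, A) = (48.84)·(-26) = -1269.84
Cov(M, V) = -1360 + (-238.896) + (-1269.84) = -2868.736.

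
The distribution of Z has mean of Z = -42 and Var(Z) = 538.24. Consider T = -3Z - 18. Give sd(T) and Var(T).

sd(T) = 69.6, Var(T) = 4844.16

T = -3Z - 18 is linear with a = -3, b = -18.
sd(Z) = √538.24 = 23.2.
sd(T) = |a|·sd(Z) = |-3|·23.2 = 69.6.
Var(T) = a²·Var(Z) = (-3)²·538.24 = 4844.16 (the additive constant -18 does not affect variance).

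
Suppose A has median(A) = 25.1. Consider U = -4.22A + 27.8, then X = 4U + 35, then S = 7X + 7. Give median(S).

median(U) = (-4.22)·25.1 + 27.8 = -78.122.
median(X) = 4·(-78.122) + 35 = -277.488.
median(S) = 7·(-277.488) + 7 = -1935.416.

median(S) = -1935.416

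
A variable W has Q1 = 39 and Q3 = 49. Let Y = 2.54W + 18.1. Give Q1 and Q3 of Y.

Q1(Y) = 117.16, Q3(Y) = 142.56

a = 2.54 > 0: Q1(Y) = a·Q1(W)+b = 117.16, Q3(Y) = a·Q3(W)+b = 142.56.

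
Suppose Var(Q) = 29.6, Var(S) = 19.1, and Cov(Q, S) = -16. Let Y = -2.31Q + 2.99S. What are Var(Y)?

Var(Y) = a²·Var(Q) + b²·Var(S) + 2ab·Cov(Q, S) with a = -2.31, b = 2.99.
= (-2.31)²·29.6 + 2.99²·19.1 + 2·(-2.31)·2.99·(-16)
= 157.94856 + 170.75591 + 221.0208 = 549.72527.

Var(Y) = 549.72527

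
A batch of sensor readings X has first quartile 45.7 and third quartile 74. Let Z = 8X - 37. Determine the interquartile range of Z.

IQR(Z) = 226.4

IQR of X = Q3 − Q1 = 74 − 45.7 = 28.3.
Under Z = aX + b, IQR(Z) = |a|·IQR(X) = |8|·28.3 = 226.4 (shifts cancel; spread scales by |a|).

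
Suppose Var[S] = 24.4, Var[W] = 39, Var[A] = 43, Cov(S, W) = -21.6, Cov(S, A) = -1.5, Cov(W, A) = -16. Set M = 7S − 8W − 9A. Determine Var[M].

Var[M] = a²·Var[S] + b²·Var[W] + c²·Var[A] + 2ab·Cov(S, W) + 2ac·Cov(S, A) + 2bc·Cov(W, A), with a = 7, b = -8, c = -9.
= 1195.6 + 2496 + 3483 + 2419.2 + 189 + (-2304)
= 7478.8.

Var[M] = 7478.8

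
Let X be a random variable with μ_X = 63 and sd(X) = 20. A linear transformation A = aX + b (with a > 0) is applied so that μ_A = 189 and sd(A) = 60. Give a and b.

a = 3, b = 0

sd(A) = a·sd(X) (a > 0), so a = 60/20 = 3.
μ_A = a·μ_X + b, so b = 189 − 3·63 = 0.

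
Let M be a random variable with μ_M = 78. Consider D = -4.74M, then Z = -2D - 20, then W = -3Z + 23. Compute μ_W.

μ_D = (-4.74)·78 = -369.72.
μ_Z = (-2)·(-369.72) + (-20) = 719.44.
μ_W = (-3)·719.44 + 23 = -2135.32.

μ_W = -2135.32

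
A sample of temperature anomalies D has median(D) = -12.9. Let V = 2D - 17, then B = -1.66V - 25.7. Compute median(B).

median(V) = 2·(-12.9) + (-17) = -42.8.
median(B) = (-1.66)·(-42.8) + (-25.7) = 45.348.

median(B) = 45.348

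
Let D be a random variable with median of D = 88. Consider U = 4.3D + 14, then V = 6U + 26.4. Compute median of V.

median of U = 4.3·88 + 14 = 392.4.
median of V = 6·392.4 + 26.4 = 2380.8.

median of V = 2380.8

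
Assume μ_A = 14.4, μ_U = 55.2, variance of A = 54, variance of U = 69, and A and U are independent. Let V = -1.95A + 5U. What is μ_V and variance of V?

μ_V = (-1.95)·μ_A + 5·μ_U = (-1.95)·14.4 + 5·55.2 = 247.92.
variance of V = a²·variance of A + b²·variance of U + 2ab·covariance of A and U with a = -1.95, b = 5.
Independence gives covariance of A and U = 0.
= (-1.95)²·54 + 5²·69 + 2·(-1.95)·5·0
= 205.335 + 1725 + 0 = 1930.335.

μ_V = 247.92, variance of V = 1930.335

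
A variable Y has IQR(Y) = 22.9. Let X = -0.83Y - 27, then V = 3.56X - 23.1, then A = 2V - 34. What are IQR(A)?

IQR(X) = |-0.83|·22.9 = 19.007.
IQR(V) = |3.56|·19.007 = 67.66492.
IQR(A) = |2|·67.66492 = 135.32984.

IQR(A) = 135.32984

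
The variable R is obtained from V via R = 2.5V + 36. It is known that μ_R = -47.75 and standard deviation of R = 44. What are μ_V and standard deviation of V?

From R = 2.5V + 36: μ_R = a·μ_V + b, so μ_V = (μ_R − b)/a = (-47.75 − 36)/2.5 = -33.5.
standard deviation of R = |a|·standard deviation of V, so standard deviation of V = 44/|2.5| = 17.6.

μ_V = -33.5, standard deviation of V = 17.6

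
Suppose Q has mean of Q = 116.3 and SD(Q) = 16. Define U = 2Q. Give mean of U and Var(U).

mean of U = 232.6, Var(U) = 1024

U = 2Q is linear with a = 2, b = 0.
mean of U = a·mean of Q + b = 2·116.3 = 232.6.
Var(Q) = 16² = 256.
Var(U) = a²·Var(Q) = 2²·256 = 1024.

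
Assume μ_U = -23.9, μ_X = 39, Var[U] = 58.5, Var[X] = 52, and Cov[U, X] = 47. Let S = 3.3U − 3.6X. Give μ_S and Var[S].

μ_S = -219.27, Var[S] = 194.265

μ_S = 3.3·μ_U + (-3.6)·μ_X = 3.3·(-23.9) + (-3.6)·39 = -219.27.
Var[S] = a²·Var[U] + b²·Var[X] + 2ab·Cov[U, X] with a = 3.3, b = -3.6.
= 3.3²·58.5 + (-3.6)²·52 + 2·3.3·(-3.6)·47
= 637.065 + 673.92 + (-1116.72) = 194.265.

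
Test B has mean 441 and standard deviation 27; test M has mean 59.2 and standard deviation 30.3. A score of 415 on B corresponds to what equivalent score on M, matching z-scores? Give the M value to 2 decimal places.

M = 30.02

z = (415 − 441)/27 ≈ -0.963.
M = 59.2 + z·30.3 = 59.2 + (415 − 441)·30.3/27 ≈ 30.02.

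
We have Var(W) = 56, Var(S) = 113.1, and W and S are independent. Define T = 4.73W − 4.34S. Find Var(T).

Var(T) = 3383.18876

Var(T) = a²·Var(W) + b²·Var(S) + 2ab·Cov[W, S] with a = 4.73, b = -4.34.
Independence gives Cov[W, S] = 0.
= 4.73²·56 + (-4.34)²·113.1 + 2·4.73·(-4.34)·0
= 1252.8824 + 2130.30636 + 0 = 3383.18876.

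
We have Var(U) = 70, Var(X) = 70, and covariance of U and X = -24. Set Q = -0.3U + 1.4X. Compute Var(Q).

Var(Q) = 163.66

Var(Q) = a²·Var(U) + b²·Var(X) + 2ab·covariance of U and X with a = -0.3, b = 1.4.
= (-0.3)²·70 + 1.4²·70 + 2·(-0.3)·1.4·(-24)
= 6.3 + 137.2 + 20.16 = 163.66.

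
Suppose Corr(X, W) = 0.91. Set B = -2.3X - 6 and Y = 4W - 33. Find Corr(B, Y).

Linear rescalings preserve |correlation|; the slopes -2.3 and 4 have opposite signs, so the correlation flips sign: Corr(B, Y) = −Corr(X, W) = -0.91.

Corr(B, Y) = -0.91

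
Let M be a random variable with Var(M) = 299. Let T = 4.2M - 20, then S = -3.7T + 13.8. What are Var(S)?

Var(S) = 72205.9884

Var(T) = 4.2²·299 = 5274.36.
Var(S) = (-3.7)²·5274.36 = 72205.9884.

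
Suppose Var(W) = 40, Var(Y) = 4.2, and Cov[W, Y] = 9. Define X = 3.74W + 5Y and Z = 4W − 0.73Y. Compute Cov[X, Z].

By bilinearity, Cov[X, Z] = ac·Var(W) + bd·Var(Y) + (ad+bc)·Cov[W, Y], with a=3.74, b=5, c=4, d=-0.73.
ac·Var(W) = 3.74·4·40 = 598.4
bd·Var(Y) = 5·(-0.73)·4.2 = -15.33
(ad+bc)·Cov[W, Y] = (17.2698)·9 = 155.4282
Cov[X, Z] = 598.4 + (-15.33) + 155.4282 = 738.4982.

Cov[X, Z] = 738.4982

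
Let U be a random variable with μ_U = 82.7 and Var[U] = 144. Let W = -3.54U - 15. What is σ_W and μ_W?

σ_W = 42.48, μ_W = -307.758

W = -3.54U - 15 is linear with a = -3.54, b = -15.
σ_U = √144 = 12.
σ_W = |a|·σ_U = |-3.54|·12 = 42.48.
μ_W = a·μ_U + b = (-3.54)·82.7 + (-15) = -307.758.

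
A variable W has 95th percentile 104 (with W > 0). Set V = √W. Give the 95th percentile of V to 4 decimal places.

√W is increasing, so P_{95}(V) = g(P_{95}(W)) ≈ 10.198.

95th percentile of V = 10.198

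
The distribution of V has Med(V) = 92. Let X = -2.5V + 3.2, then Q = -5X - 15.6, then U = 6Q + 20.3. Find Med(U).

Med(U) = 6730.7

Med(X) = (-2.5)·92 + 3.2 = -226.8.
Med(Q) = (-5)·(-226.8) + (-15.6) = 1118.4.
Med(U) = 6·1118.4 + 20.3 = 6730.7.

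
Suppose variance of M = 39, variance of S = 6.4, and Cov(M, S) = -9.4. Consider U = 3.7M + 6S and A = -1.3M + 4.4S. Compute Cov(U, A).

Cov(U, A) = -98.342

By bilinearity, Cov(U, A) = ac·variance of M + bd·variance of S + (ad+bc)·Cov(M, S), with a=3.7, b=6, c=-1.3, d=4.4.
ac·variance of M = 3.7·(-1.3)·39 = -187.59
bd·variance of S = 6·4.4·6.4 = 168.96
(ad+bc)·Cov(M, S) = (8.48)·(-9.4) = -79.712
Cov(U, A) = -187.59 + 168.96 + (-79.712) = -98.342.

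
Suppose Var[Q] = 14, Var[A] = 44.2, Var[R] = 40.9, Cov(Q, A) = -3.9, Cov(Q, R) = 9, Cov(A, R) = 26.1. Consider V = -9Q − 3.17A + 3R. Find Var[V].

Var[V] = 741.30538

Var[V] = a²·Var[Q] + b²·Var[A] + c²·Var[R] + 2ab·Cov(Q, A) + 2ac·Cov(Q, R) + 2bc·Cov(A, R), with a = -9, b = -3.17, c = 3.
= 1134 + 444.16138 + 368.1 + (-222.534) + (-486) + (-496.422)
= 741.30538.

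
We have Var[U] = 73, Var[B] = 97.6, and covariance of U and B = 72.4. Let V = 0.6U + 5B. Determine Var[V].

Var[V] = a²·Var[U] + b²·Var[B] + 2ab·covariance of U and B with a = 0.6, b = 5.
= 0.6²·73 + 5²·97.6 + 2·0.6·5·72.4
= 26.28 + 2440 + 434.4 = 2900.68.

Var[V] = 2900.68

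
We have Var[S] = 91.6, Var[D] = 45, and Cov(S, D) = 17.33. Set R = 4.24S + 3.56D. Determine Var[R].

Var[R] = a²·Var[S] + b²·Var[D] + 2ab·Cov(S, D) with a = 4.24, b = 3.56.
= 4.24²·91.6 + 3.56²·45 + 2·4.24·3.56·17.33
= 1646.74816 + 570.312 + 523.171904 = 2740.232064.

Var[R] = 2740.232064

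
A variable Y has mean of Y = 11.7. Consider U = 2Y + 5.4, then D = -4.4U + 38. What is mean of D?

mean of U = 2·11.7 + 5.4 = 28.8.
mean of D = (-4.4)·28.8 + 38 = -88.72.

mean of D = -88.72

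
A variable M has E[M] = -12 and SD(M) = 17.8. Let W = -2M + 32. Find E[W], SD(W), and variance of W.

E[W] = 56, SD(W) = 35.6, variance of W = 1267.36

W = -2M + 32 is linear with a = -2, b = 32.
E[W] = a·E[M] + b = (-2)·(-12) + 32 = 56.
SD(W) = |a|·SD(M) = |-2|·17.8 = 35.6.
variance of M = 17.8² = 316.84.
variance of W = a²·variance of M = (-2)²·316.84 = 1267.36 (the additive constant 32 does not affect variance).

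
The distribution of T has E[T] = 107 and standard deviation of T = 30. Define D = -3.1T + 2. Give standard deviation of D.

standard deviation of D = 93

D = -3.1T + 2 is linear with a = -3.1, b = 2.
standard deviation of D = |a|·standard deviation of T = |-3.1|·30 = 93.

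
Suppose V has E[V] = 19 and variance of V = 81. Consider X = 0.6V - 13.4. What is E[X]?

E[X] = -2

X = 0.6V - 13.4 is linear with a = 0.6, b = -13.4.
E[X] = a·E[V] + b = 0.6·19 + (-13.4) = -2.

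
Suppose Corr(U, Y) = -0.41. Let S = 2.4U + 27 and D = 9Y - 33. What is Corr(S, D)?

Linear rescalings preserve correlation up to sign; here the slopes 2.4 and 9 have the same sign, so Corr(S, D) = Corr(U, Y) = -0.41.

Corr(S, D) = -0.41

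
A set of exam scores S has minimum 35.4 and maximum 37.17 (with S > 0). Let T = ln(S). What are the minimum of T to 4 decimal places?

min(T) = 3.5667

ln(S) is increasing on this domain, so min(T) comes from min(S) = 35.4: min(T) = ln(35.4) ≈ 3.5667.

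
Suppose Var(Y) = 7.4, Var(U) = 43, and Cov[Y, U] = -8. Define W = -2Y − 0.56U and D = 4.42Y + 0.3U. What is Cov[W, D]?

By bilinearity, Cov[W, D] = ac·Var(Y) + bd·Var(U) + (ad+bc)·Cov[Y, U], with a=-2, b=-0.56, c=4.42, d=0.3.
ac·Var(Y) = (-2)·4.42·7.4 = -65.416
bd·Var(U) = (-0.56)·0.3·43 = -7.224
(ad+bc)·Cov[Y, U] = (-3.0752)·(-8) = 24.6016
Cov[W, D] = -65.416 + (-7.224) + 24.6016 = -48.0384.

Cov[W, D] = -48.0384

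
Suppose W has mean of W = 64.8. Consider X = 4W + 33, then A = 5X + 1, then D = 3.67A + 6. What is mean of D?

mean of X = 4·64.8 + 33 = 292.2.
mean of A = 5·292.2 + 1 = 1462.
mean of D = 3.67·1462 + 6 = 5371.54.

mean of D = 5371.54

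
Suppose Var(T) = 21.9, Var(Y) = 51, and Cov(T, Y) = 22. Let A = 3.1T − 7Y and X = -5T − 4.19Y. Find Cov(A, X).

Cov(A, X) = 1640.622

By bilinearity, Cov(A, X) = ac·Var(T) + bd·Var(Y) + (ad+bc)·Cov(T, Y), with a=3.1, b=-7, c=-5, d=-4.19.
ac·Var(T) = 3.1·(-5)·21.9 = -339.45
bd·Var(Y) = (-7)·(-4.19)·51 = 1495.83
(ad+bc)·Cov(T, Y) = (22.011)·22 = 484.242
Cov(A, X) = -339.45 + 1495.83 + 484.242 = 1640.622.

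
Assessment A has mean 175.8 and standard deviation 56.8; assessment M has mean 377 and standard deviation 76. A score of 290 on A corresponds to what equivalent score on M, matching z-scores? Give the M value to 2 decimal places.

M = 529.80

z = (290 − 175.8)/56.8 ≈ 2.0106.
M = 377 + z·76 = 377 + (290 − 175.8)·76/56.8 ≈ 529.80.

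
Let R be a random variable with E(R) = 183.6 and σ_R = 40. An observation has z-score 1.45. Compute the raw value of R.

R = E(R) + z·σ_R = 183.6 + 1.45·40 = 241.6.

R = 241.6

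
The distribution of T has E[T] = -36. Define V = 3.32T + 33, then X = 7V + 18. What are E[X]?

E[V] = 3.32·(-36) + 33 = -86.52.
E[X] = 7·(-86.52) + 18 = -587.64.

E[X] = -587.64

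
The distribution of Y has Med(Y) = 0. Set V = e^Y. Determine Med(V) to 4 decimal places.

e^Y is monotone on this domain, so Med(V) = exp(0) = 1.

Med(V) = 1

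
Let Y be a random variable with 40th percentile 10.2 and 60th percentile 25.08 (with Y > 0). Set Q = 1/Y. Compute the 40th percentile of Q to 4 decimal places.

40th percentile of Q = 0.0399

1/Y is decreasing on Y > 0, so percentile order reverses: P_{40}(Q) uses P_{60}(Y) = 25.08.
P_{40}(Q) = 1/25.08 ≈ 0.0399.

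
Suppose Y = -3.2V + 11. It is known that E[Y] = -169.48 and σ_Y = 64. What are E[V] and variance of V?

From Y = -3.2V + 11: E[Y] = a·E[V] + b, so E[V] = (E[Y] − b)/a = (-169.48 − 11)/(-3.2) = 56.4.
variance of Y = 64² = 4096.
variance of Y = a²·variance of V, so variance of V = 4096/(-3.2)² = 400.

E[V] = 56.4, variance of V = 400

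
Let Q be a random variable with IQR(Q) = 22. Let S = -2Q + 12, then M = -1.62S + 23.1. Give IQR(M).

IQR(M) = 71.28

IQR(S) = |-2|·22 = 44.
IQR(M) = |-1.62|·44 = 71.28.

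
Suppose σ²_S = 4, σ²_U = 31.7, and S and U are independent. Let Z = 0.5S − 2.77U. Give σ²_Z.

σ²_Z = a²·σ²_S + b²·σ²_U + 2ab·Cov(S, U) with a = 0.5, b = -2.77.
Independence gives Cov(S, U) = 0.
= 0.5²·4 + (-2.77)²·31.7 + 2·0.5·(-2.77)·0
= 1 + 243.23093 + 0 = 244.23093.

σ²_Z = 244.23093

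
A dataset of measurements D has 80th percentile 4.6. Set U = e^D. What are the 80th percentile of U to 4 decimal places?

e^D is increasing, so P_{80}(U) = g(P_{80}(D)) ≈ 99.4843.

80th percentile of U = 99.4843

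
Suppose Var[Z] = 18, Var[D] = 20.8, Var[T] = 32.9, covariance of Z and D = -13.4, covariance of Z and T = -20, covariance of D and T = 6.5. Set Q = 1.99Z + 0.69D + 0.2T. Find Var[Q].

Var[Q] = a²·Var[Z] + b²·Var[D] + c²·Var[T] + 2ab·covariance of Z and D + 2ac·covariance of Z and T + 2bc·covariance of D and T, with a = 1.99, b = 0.69, c = 0.2.
= 71.2818 + 9.90288 + 1.316 + (-36.79908) + (-15.92) + 1.794
= 31.5756.

Var[Q] = 31.5756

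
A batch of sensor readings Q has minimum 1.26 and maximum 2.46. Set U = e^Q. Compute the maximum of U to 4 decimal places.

max(U) = 11.7048

e^Q is increasing on this domain, so max(U) comes from max(Q) = 2.46: max(U) = exp(2.46) ≈ 11.7048.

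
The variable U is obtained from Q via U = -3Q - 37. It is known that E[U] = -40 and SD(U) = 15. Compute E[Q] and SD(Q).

E[Q] = 1, SD(Q) = 5

From U = -3Q - 37: E[U] = a·E[Q] + b, so E[Q] = (E[U] − b)/a = (-40 − (-37))/(-3) = 1.
SD(U) = |a|·SD(Q), so SD(Q) = 15/|-3| = 5.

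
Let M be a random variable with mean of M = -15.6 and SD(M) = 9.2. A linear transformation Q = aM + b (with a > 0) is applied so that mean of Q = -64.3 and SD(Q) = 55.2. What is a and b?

a = 6, b = 29.3

SD(Q) = a·SD(M) (a > 0), so a = 55.2/9.2 = 6.
mean of Q = a·mean of M + b, so b = -64.3 − 6·(-15.6) = 29.3.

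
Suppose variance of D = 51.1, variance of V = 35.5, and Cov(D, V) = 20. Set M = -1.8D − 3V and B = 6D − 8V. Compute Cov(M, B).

By bilinearity, Cov(M, B) = ac·variance of D + bd·variance of V + (ad+bc)·Cov(D, V), with a=-1.8, b=-3, c=6, d=-8.
ac·variance of D = (-1.8)·6·51.1 = -551.88
bd·variance of V = (-3)·(-8)·35.5 = 852
(ad+bc)·Cov(D, V) = (-3.6)·20 = -72
Cov(M, B) = -551.88 + 852 + (-72) = 228.12.

Cov(M, B) = 228.12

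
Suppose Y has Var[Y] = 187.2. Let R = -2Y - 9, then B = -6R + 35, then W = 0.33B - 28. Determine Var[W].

Var[W] = 2935.59552

Var[R] = (-2)²·187.2 = 748.8.
Var[B] = (-6)²·748.8 = 26956.8.
Var[W] = 0.33²·26956.8 = 2935.59552.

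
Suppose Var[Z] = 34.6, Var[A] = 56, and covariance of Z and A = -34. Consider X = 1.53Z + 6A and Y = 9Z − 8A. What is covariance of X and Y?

By bilinearity, covariance of X and Y = ac·Var[Z] + bd·Var[A] + (ad+bc)·covariance of Z and A, with a=1.53, b=6, c=9, d=-8.
ac·Var[Z] = 1.53·9·34.6 = 476.442
bd·Var[A] = 6·(-8)·56 = -2688
(ad+bc)·covariance of Z and A = (41.76)·(-34) = -1419.84
covariance of X and Y = 476.442 + (-2688) + (-1419.84) = -3631.398.

covariance of X and Y = -3631.398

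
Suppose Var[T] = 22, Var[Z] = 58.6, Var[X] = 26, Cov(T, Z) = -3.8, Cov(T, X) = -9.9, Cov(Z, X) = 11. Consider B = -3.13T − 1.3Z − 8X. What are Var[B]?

Var[B] = a²·Var[T] + b²·Var[Z] + c²·Var[X] + 2ab·Cov(T, Z) + 2ac·Cov(T, X) + 2bc·Cov(Z, X), with a = -3.13, b = -1.3, c = -8.
= 215.5318 + 99.034 + 1664 + (-30.9244) + (-495.792) + 228.8
= 1680.6494.

Var[B] = 1680.6494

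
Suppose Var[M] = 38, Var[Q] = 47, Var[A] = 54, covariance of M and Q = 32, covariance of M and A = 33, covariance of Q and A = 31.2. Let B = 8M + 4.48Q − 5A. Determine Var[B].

Var[B] = a²·Var[M] + b²·Var[Q] + c²·Var[A] + 2ab·covariance of M and Q + 2ac·covariance of M and A + 2bc·covariance of Q and A, with a = 8, b = 4.48, c = -5.
= 2432 + 943.3088 + 1350 + 2293.76 + (-2640) + (-1397.76)
= 2981.3088.

Var[B] = 2981.3088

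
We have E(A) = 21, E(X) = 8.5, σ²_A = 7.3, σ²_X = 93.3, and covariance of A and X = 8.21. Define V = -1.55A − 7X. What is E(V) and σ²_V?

E(V) = -92.05, σ²_V = 4767.39525

E(V) = (-1.55)·E(A) + (-7)·E(X) = (-1.55)·21 + (-7)·8.5 = -92.05.
σ²_V = a²·σ²_A + b²·σ²_X + 2ab·covariance of A and X with a = -1.55, b = -7.
= (-1.55)²·7.3 + (-7)²·93.3 + 2·(-1.55)·(-7)·8.21
= 17.53825 + 4571.7 + 178.157 = 4767.39525.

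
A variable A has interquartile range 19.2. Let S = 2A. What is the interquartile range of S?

Under S = aA + b, IQR(S) = |a|·IQR(A) = |2|·19.2 = 38.4 (shifts cancel; spread scales by |a|).

IQR(S) = 38.4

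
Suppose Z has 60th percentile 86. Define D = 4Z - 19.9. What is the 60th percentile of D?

Since a = 4 > 0 the transformation is increasing, so the 60th percentile of D = a·(P_{60} of Z) + b = 4·86 + (-19.9) = 324.1.

60th percentile of D = 324.1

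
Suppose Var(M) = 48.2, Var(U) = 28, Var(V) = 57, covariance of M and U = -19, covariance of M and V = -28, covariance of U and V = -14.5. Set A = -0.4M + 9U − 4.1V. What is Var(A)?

Var(A) = a²·Var(M) + b²·Var(U) + c²·Var(V) + 2ab·covariance of M and U + 2ac·covariance of M and V + 2bc·covariance of U and V, with a = -0.4, b = 9, c = -4.1.
= 7.712 + 2268 + 958.17 + 136.8 + (-91.84) + 1070.1
= 4348.942.

Var(A) = 4348.942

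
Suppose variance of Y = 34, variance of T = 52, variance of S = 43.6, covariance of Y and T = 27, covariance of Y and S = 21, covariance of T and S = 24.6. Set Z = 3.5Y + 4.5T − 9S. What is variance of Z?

variance of Z = a²·variance of Y + b²·variance of T + c²·variance of S + 2ab·covariance of Y and T + 2ac·covariance of Y and S + 2bc·covariance of T and S, with a = 3.5, b = 4.5, c = -9.
= 416.5 + 1053 + 3531.6 + 850.5 + (-1323) + (-1992.6)
= 2536.

variance of Z = 2536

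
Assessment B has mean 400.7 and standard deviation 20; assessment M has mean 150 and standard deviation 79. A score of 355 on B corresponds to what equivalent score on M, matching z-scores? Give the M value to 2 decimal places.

M = -30.52

z = (355 − 400.7)/20 = -2.285.
M = 150 + z·79 = 150 + (355 − 400.7)·79/20 ≈ -30.52.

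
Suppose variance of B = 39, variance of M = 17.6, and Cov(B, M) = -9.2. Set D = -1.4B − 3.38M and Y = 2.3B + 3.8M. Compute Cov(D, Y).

By bilinearity, Cov(D, Y) = ac·variance of B + bd·variance of M + (ad+bc)·Cov(B, M), with a=-1.4, b=-3.38, c=2.3, d=3.8.
ac·variance of B = (-1.4)·2.3·39 = -125.58
bd·variance of M = (-3.38)·3.8·17.6 = -226.0544
(ad+bc)·Cov(B, M) = (-13.094)·(-9.2) = 120.4648
Cov(D, Y) = -125.58 + (-226.0544) + 120.4648 = -231.1696.

Cov(D, Y) = -231.1696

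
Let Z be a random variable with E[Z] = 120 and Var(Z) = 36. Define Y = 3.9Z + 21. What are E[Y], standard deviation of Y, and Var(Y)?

E[Y] = 489, standard deviation of Y = 23.4, Var(Y) = 547.56

Y = 3.9Z + 21 is linear with a = 3.9, b = 21.
E[Y] = a·E[Z] + b = 3.9·120 + 21 = 489.
standard deviation of Z = √36 = 6.
standard deviation of Y = |a|·standard deviation of Z = |3.9|·6 = 23.4.
Var(Y) = a²·Var(Z) = 3.9²·36 = 547.56 (the additive constant 21 does not affect variance).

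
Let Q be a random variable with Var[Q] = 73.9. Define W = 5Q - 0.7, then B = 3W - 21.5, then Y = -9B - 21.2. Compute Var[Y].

Var[Y] = 1346827.5

Var[W] = 5²·73.9 = 1847.5.
Var[B] = 3²·1847.5 = 16627.5.
Var[Y] = (-9)²·16627.5 = 1346827.5.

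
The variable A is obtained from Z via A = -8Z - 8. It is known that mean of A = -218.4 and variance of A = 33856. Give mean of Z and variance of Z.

From A = -8Z - 8: mean of A = a·mean of Z + b, so mean of Z = (mean of A − b)/a = (-218.4 − (-8))/(-8) = 26.3.
variance of A = a²·variance of Z, so variance of Z = 33856/(-8)² = 529.

mean of Z = 26.3, variance of Z = 529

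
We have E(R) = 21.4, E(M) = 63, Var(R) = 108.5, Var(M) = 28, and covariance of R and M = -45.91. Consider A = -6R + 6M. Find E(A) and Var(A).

E(A) = 249.6, Var(A) = 8219.52

E(A) = (-6)·E(R) + 6·E(M) = (-6)·21.4 + 6·63 = 249.6.
Var(A) = a²·Var(R) + b²·Var(M) + 2ab·covariance of R and M with a = -6, b = 6.
= (-6)²·108.5 + 6²·28 + 2·(-6)·6·(-45.91)
= 3906 + 1008 + 3305.52 = 8219.52.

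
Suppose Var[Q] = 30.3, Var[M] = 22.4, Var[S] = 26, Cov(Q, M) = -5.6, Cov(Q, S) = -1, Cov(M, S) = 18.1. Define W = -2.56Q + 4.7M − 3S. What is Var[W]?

Var[W] = 536.36848

Var[W] = a²·Var[Q] + b²·Var[M] + c²·Var[S] + 2ab·Cov(Q, M) + 2ac·Cov(Q, S) + 2bc·Cov(M, S), with a = -2.56, b = 4.7, c = -3.
= 198.57408 + 494.816 + 234 + 134.7584 + (-15.36) + (-510.42)
= 536.36848.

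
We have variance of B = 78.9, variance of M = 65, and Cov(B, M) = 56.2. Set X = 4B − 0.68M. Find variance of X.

variance of X = 986.728

variance of X = a²·variance of B + b²·variance of M + 2ab·Cov(B, M) with a = 4, b = -0.68.
= 4²·78.9 + (-0.68)²·65 + 2·4·(-0.68)·56.2
= 1262.4 + 30.056 + (-305.728) = 986.728.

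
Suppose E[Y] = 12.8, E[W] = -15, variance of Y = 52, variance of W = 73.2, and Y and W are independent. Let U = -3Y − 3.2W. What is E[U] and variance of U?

E[U] = 9.6, variance of U = 1217.568

E[U] = (-3)·E[Y] + (-3.2)·E[W] = (-3)·12.8 + (-3.2)·(-15) = 9.6.
variance of U = a²·variance of Y + b²·variance of W + 2ab·covariance of Y and W with a = -3, b = -3.2.
Independence gives covariance of Y and W = 0.
= (-3)²·52 + (-3.2)²·73.2 + 2·(-3)·(-3.2)·0
= 468 + 749.568 + 0 = 1217.568.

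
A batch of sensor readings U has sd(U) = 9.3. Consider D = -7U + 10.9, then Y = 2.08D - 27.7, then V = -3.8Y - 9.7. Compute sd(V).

sd(V) = 514.5504

sd(D) = |-7|·9.3 = 65.1.
sd(Y) = |2.08|·65.1 = 135.408.
sd(V) = |-3.8|·135.408 = 514.5504.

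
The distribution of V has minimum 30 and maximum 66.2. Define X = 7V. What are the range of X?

Range(X) = 253.4

Range of V = 66.2 − 30 = 36.2.
Range(X) = |a|·Range(V) = |7|·36.2 = 253.4.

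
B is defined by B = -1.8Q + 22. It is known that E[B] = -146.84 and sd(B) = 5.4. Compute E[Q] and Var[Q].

E[Q] = 93.8, Var[Q] = 9

From B = -1.8Q + 22: E[B] = a·E[Q] + b, so E[Q] = (E[B] − b)/a = (-146.84 − 22)/(-1.8) = 93.8.
Var[B] = 5.4² = 29.16.
Var[B] = a²·Var[Q], so Var[Q] = 29.16/(-1.8)² = 9.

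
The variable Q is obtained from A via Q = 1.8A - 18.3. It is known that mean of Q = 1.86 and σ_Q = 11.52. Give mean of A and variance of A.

From Q = 1.8A - 18.3: mean of Q = a·mean of A + b, so mean of A = (mean of Q − b)/a = (1.86 − (-18.3))/1.8 = 11.2.
variance of Q = 11.52² = 132.7104.
variance of Q = a²·variance of A, so variance of A = 132.7104/1.8² = 40.96.

mean of A = 11.2, variance of A = 40.96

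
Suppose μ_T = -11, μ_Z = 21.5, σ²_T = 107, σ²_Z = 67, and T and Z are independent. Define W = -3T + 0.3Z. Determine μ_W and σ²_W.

μ_W = (-3)·μ_T + 0.3·μ_Z = (-3)·(-11) + 0.3·21.5 = 39.45.
σ²_W = a²·σ²_T + b²·σ²_Z + 2ab·Cov[T, Z] with a = -3, b = 0.3.
Independence gives Cov[T, Z] = 0.
= (-3)²·107 + 0.3²·67 + 2·(-3)·0.3·0
= 963 + 6.03 + 0 = 969.03.

μ_W = 39.45, σ²_W = 969.03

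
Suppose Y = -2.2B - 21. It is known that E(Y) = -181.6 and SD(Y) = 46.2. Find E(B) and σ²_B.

From Y = -2.2B - 21: E(Y) = a·E(B) + b, so E(B) = (E(Y) − b)/a = (-181.6 − (-21))/(-2.2) = 73.
σ²_Y = 46.2² = 2134.44.
σ²_Y = a²·σ²_B, so σ²_B = 2134.44/(-2.2)² = 441.

E(B) = 73, σ²_B = 441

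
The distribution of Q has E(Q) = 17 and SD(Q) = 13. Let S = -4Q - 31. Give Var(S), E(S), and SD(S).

S = -4Q - 31 is linear with a = -4, b = -31.
Var(Q) = 13² = 169.
Var(S) = a²·Var(Q) = (-4)²·169 = 2704 (the additive constant -31 does not affect variance).
E(S) = a·E(Q) + b = (-4)·17 + (-31) = -99.
SD(S) = |a|·SD(Q) = |-4|·13 = 52.

Var(S) = 2704, E(S) = -99, SD(S) = 52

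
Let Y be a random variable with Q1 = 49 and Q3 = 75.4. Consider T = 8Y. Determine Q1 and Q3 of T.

a = 8 > 0: Q1(T) = a·Q1(Y)+b = 392, Q3(T) = a·Q3(Y)+b = 603.2.

Q1(T) = 392, Q3(T) = 603.2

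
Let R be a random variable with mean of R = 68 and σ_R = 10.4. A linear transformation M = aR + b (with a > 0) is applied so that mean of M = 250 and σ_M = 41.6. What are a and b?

a = 4, b = -22

σ_M = a·σ_R (a > 0), so a = 41.6/10.4 = 4.
mean of M = a·mean of R + b, so b = 250 − 4·68 = -22.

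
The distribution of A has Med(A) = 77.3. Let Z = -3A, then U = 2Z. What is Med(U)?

Med(Z) = (-3)·77.3 = -231.9.
Med(U) = 2·(-231.9) = -463.8.

Med(U) = -463.8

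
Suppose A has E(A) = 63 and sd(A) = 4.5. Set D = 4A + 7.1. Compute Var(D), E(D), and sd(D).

D = 4A + 7.1 is linear with a = 4, b = 7.1.
Var(A) = 4.5² = 20.25.
Var(D) = a²·Var(A) = 4²·20.25 = 324 (the additive constant 7.1 does not affect variance).
E(D) = a·E(A) + b = 4·63 + 7.1 = 259.1.
sd(D) = |a|·sd(A) = |4|·4.5 = 18.

Var(D) = 324, E(D) = 259.1, sd(D) = 18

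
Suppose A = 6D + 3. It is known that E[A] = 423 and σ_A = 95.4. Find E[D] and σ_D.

E[D] = 70, σ_D = 15.9

From A = 6D + 3: E[A] = a·E[D] + b, so E[D] = (E[A] − b)/a = (423 − 3)/6 = 70.
σ_A = |a|·σ_D, so σ_D = 95.4/|6| = 15.9.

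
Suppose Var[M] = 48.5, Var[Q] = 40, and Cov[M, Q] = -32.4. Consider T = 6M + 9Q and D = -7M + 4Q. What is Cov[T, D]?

Cov[T, D] = 666.6

By bilinearity, Cov[T, D] = ac·Var[M] + bd·Var[Q] + (ad+bc)·Cov[M, Q], with a=6, b=9, c=-7, d=4.
ac·Var[M] = 6·(-7)·48.5 = -2037
bd·Var[Q] = 9·4·40 = 1440
(ad+bc)·Cov[M, Q] = (-39)·(-32.4) = 1263.6
Cov[T, D] = -2037 + 1440 + 1263.6 = 666.6.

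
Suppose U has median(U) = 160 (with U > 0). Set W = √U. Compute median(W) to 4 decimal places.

median(W) = 12.6491

√U is monotone on this domain, so median(W) = √(160) ≈ 12.6491.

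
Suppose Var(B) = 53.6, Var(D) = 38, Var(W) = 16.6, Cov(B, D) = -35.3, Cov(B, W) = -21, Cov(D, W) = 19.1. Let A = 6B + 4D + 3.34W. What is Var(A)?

Var(A) = 697.05496

Var(A) = a²·Var(B) + b²·Var(D) + c²·Var(W) + 2ab·Cov(B, D) + 2ac·Cov(B, W) + 2bc·Cov(D, W), with a = 6, b = 4, c = 3.34.
= 1929.6 + 608 + 185.18296 + (-1694.4) + (-841.68) + 510.352
= 697.05496.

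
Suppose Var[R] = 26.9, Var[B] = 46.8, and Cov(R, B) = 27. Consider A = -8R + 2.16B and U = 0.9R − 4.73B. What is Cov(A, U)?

By bilinearity, Cov(A, U) = ac·Var[R] + bd·Var[B] + (ad+bc)·Cov(R, B), with a=-8, b=2.16, c=0.9, d=-4.73.
ac·Var[R] = (-8)·0.9·26.9 = -193.68
bd·Var[B] = 2.16·(-4.73)·46.8 = -478.14624
(ad+bc)·Cov(R, B) = (39.784)·27 = 1074.168
Cov(A, U) = -193.68 + (-478.14624) + 1074.168 = 402.34176.

Cov(A, U) = 402.34176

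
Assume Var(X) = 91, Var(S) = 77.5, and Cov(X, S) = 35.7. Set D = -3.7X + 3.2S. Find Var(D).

Var(D) = a²·Var(X) + b²·Var(S) + 2ab·Cov(X, S) with a = -3.7, b = 3.2.
= (-3.7)²·91 + 3.2²·77.5 + 2·(-3.7)·3.2·35.7
= 1245.79 + 793.6 + (-845.376) = 1194.014.

Var(D) = 1194.014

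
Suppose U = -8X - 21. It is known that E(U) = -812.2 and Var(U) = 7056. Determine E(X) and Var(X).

E(X) = 98.9, Var(X) = 110.25

From U = -8X - 21: E(U) = a·E(X) + b, so E(X) = (E(U) − b)/a = (-812.2 − (-21))/(-8) = 98.9.
Var(U) = a²·Var(X), so Var(X) = 7056/(-8)² = 110.25.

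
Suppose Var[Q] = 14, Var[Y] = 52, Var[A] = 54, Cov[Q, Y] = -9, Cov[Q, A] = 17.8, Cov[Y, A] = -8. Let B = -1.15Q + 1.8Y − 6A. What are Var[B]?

Var[B] = a²·Var[Q] + b²·Var[Y] + c²·Var[A] + 2ab·Cov[Q, Y] + 2ac·Cov[Q, A] + 2bc·Cov[Y, A], with a = -1.15, b = 1.8, c = -6.
= 18.515 + 168.48 + 1944 + 37.26 + 245.64 + 172.8
= 2586.695.

Var[B] = 2586.695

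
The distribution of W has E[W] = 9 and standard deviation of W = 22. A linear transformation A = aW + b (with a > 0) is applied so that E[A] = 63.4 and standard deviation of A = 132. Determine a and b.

standard deviation of A = a·standard deviation of W (a > 0), so a = 132/22 = 6.
E[A] = a·E[W] + b, so b = 63.4 − 6·9 = 9.4.

a = 6, b = 9.4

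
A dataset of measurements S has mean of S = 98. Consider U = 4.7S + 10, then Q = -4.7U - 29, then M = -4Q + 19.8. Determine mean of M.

mean of M = 8983.08

mean of U = 4.7·98 + 10 = 470.6.
mean of Q = (-4.7)·470.6 + (-29) = -2240.82.
mean of M = (-4)·(-2240.82) + 19.8 = 8983.08.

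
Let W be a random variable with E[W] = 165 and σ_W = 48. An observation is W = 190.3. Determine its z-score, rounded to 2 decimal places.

z = (W − E[W]) / σ_W = (190.3 − 165) / 48 ≈ 0.53.

z = 0.53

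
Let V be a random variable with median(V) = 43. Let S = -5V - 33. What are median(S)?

median(S) = -248

A linear map preserves order up to sign, so median(S) = a·median(V) + b = (-5)·43 + (-33) = -248.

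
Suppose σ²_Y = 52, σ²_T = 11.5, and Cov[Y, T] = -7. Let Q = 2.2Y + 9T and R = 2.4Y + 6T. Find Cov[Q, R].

By bilinearity, Cov[Q, R] = ac·σ²_Y + bd·σ²_T + (ad+bc)·Cov[Y, T], with a=2.2, b=9, c=2.4, d=6.
ac·σ²_Y = 2.2·2.4·52 = 274.56
bd·σ²_T = 9·6·11.5 = 621
(ad+bc)·Cov[Y, T] = (34.8)·(-7) = -243.6
Cov[Q, R] = 274.56 + 621 + (-243.6) = 651.96.

Cov[Q, R] = 651.96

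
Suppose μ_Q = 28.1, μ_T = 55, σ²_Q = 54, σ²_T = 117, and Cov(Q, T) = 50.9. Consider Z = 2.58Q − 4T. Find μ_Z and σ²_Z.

μ_Z = 2.58·μ_Q + (-4)·μ_T = 2.58·28.1 + (-4)·55 = -147.502.
σ²_Z = a²·σ²_Q + b²·σ²_T + 2ab·Cov(Q, T) with a = 2.58, b = -4.
= 2.58²·54 + (-4)²·117 + 2·2.58·(-4)·50.9
= 359.4456 + 1872 + (-1050.576) = 1180.8696.

μ_Z = -147.502, σ²_Z = 1180.8696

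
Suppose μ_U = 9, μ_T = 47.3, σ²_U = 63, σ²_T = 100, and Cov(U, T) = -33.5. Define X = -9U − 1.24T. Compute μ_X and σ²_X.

μ_X = -139.652, σ²_X = 4509.04

μ_X = (-9)·μ_U + (-1.24)·μ_T = (-9)·9 + (-1.24)·47.3 = -139.652.
σ²_X = a²·σ²_U + b²·σ²_T + 2ab·Cov(U, T) with a = -9, b = -1.24.
= (-9)²·63 + (-1.24)²·100 + 2·(-9)·(-1.24)·(-33.5)
= 5103 + 153.76 + (-747.72) = 4509.04.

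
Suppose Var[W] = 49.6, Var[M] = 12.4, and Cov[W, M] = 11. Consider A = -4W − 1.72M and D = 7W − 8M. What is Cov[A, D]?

Cov[A, D] = -998.616

By bilinearity, Cov[A, D] = ac·Var[W] + bd·Var[M] + (ad+bc)·Cov[W, M], with a=-4, b=-1.72, c=7, d=-8.
ac·Var[W] = (-4)·7·49.6 = -1388.8
bd·Var[M] = (-1.72)·(-8)·12.4 = 170.624
(ad+bc)·Cov[W, M] = (19.96)·11 = 219.56
Cov[A, D] = -1388.8 + 170.624 + 219.56 = -998.616.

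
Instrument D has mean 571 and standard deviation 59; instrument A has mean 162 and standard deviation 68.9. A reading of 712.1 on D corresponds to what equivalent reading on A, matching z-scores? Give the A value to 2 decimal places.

z = (712.1 − 571)/59 ≈ 2.3915.
A = 162 + z·68.9 = 162 + (712.1 − 571)·68.9/59 ≈ 326.78.

A = 326.78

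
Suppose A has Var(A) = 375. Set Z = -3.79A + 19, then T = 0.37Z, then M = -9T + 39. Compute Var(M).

Var(M) = 59730.77568375

Var(Z) = (-3.79)²·375 = 5386.5375.
Var(T) = 0.37²·5386.5375 = 737.41698375.
Var(M) = (-9)²·737.41698375 = 59730.77568375.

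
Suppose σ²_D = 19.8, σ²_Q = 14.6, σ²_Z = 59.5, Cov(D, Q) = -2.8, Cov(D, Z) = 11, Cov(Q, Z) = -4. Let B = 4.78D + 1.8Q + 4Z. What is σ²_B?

σ²_B = 1766.55992

σ²_B = a²·σ²_D + b²·σ²_Q + c²·σ²_Z + 2ab·Cov(D, Q) + 2ac·Cov(D, Z) + 2bc·Cov(Q, Z), with a = 4.78, b = 1.8, c = 4.
= 452.39832 + 47.304 + 952 + (-48.1824) + 420.64 + (-57.6)
= 1766.55992.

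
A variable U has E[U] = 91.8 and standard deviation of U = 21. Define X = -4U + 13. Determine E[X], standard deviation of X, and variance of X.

X = -4U + 13 is linear with a = -4, b = 13.
E[X] = a·E[U] + b = (-4)·91.8 + 13 = -354.2.
standard deviation of X = |a|·standard deviation of U = |-4|·21 = 84.
variance of U = 21² = 441.
variance of X = a²·variance of U = (-4)²·441 = 7056 (the additive constant 13 does not affect variance).

E[X] = -354.2, standard deviation of X = 84, variance of X = 7056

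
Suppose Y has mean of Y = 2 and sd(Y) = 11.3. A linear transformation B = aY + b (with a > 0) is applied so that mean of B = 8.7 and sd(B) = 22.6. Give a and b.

sd(B) = a·sd(Y) (a > 0), so a = 22.6/11.3 = 2.
mean of B = a·mean of Y + b, so b = 8.7 − 2·2 = 4.7.

a = 2, b = 4.7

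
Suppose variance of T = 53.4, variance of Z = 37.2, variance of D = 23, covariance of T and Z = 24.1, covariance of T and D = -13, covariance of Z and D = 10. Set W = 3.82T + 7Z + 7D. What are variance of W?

variance of W = 5302.66216

variance of W = a²·variance of T + b²·variance of Z + c²·variance of D + 2ab·covariance of T and Z + 2ac·covariance of T and D + 2bc·covariance of Z and D, with a = 3.82, b = 7, c = 7.
= 779.23416 + 1822.8 + 1127 + 1288.868 + (-695.24) + 980
= 5302.66216.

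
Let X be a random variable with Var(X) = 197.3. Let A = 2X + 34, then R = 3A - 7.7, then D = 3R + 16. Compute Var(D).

Var(A) = 2²·197.3 = 789.2.
Var(R) = 3²·789.2 = 7102.8.
Var(D) = 3²·7102.8 = 63925.2.

Var(D) = 63925.2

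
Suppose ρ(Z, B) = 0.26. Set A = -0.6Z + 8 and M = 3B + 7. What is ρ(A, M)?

ρ(A, M) = -0.26

Linear rescalings preserve |correlation|; the slopes -0.6 and 3 have opposite signs, so the correlation flips sign: ρ(A, M) = −ρ(Z, B) = -0.26.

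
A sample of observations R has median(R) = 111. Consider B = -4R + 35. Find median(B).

median(B) = -409

A linear map preserves order up to sign, so median(B) = a·median(R) + b = (-4)·111 + 35 = -409.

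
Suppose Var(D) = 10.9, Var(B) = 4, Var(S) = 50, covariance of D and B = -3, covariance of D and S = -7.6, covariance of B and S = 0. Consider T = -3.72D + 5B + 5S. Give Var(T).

Var(T) = 1895.15856

Var(T) = a²·Var(D) + b²·Var(B) + c²·Var(S) + 2ab·covariance of D and B + 2ac·covariance of D and S + 2bc·covariance of B and S, with a = -3.72, b = 5, c = 5.
= 150.83856 + 100 + 1250 + 111.6 + 282.72 + 0
= 1895.15856.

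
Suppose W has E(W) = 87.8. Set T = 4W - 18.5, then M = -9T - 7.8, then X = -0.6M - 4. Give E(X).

E(X) = 1797.26

E(T) = 4·87.8 + (-18.5) = 332.7.
E(M) = (-9)·332.7 + (-7.8) = -3002.1.
E(X) = (-0.6)·(-3002.1) + (-4) = 1797.26.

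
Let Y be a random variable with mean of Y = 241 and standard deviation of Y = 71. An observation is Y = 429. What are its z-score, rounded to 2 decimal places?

z = (Y − mean of Y) / standard deviation of Y = (429 − 241) / 71 ≈ 2.65.

z = 2.65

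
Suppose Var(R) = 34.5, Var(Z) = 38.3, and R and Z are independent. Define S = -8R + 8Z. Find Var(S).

Var(S) = a²·Var(R) + b²·Var(Z) + 2ab·Cov[R, Z] with a = -8, b = 8.
Independence gives Cov[R, Z] = 0.
= (-8)²·34.5 + 8²·38.3 + 2·(-8)·8·0
= 2208 + 2451.2 + 0 = 4659.2.

Var(S) = 4659.2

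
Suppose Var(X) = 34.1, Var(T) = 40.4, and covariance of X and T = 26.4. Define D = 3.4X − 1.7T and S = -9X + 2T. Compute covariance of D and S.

covariance of D and S = -597.38

By bilinearity, covariance of D and S = ac·Var(X) + bd·Var(T) + (ad+bc)·covariance of X and T, with a=3.4, b=-1.7, c=-9, d=2.
ac·Var(X) = 3.4·(-9)·34.1 = -1043.46
bd·Var(T) = (-1.7)·2·40.4 = -137.36
(ad+bc)·covariance of X and T = (22.1)·26.4 = 583.44
covariance of D and S = -1043.46 + (-137.36) + 583.44 = -597.38.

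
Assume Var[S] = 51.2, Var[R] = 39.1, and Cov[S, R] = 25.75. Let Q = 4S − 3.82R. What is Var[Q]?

Var[Q] = a²·Var[S] + b²·Var[R] + 2ab·Cov[S, R] with a = 4, b = -3.82.
= 4²·51.2 + (-3.82)²·39.1 + 2·4·(-3.82)·25.75
= 819.2 + 570.56284 + (-786.92) = 602.84284.

Var[Q] = 602.84284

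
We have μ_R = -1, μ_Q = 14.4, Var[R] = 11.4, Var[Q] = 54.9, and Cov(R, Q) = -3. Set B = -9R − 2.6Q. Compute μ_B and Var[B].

μ_B = -28.44, Var[B] = 1154.124

μ_B = (-9)·μ_R + (-2.6)·μ_Q = (-9)·(-1) + (-2.6)·14.4 = -28.44.
Var[B] = a²·Var[R] + b²·Var[Q] + 2ab·Cov(R, Q) with a = -9, b = -2.6.
= (-9)²·11.4 + (-2.6)²·54.9 + 2·(-9)·(-2.6)·(-3)
= 923.4 + 371.124 + (-140.4) = 1154.124.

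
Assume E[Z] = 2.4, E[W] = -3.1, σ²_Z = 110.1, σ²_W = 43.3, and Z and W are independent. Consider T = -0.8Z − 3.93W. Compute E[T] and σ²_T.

E[T] = 10.263, σ²_T = 739.22817

E[T] = (-0.8)·E[Z] + (-3.93)·E[W] = (-0.8)·2.4 + (-3.93)·(-3.1) = 10.263.
σ²_T = a²·σ²_Z + b²·σ²_W + 2ab·Cov(Z, W) with a = -0.8, b = -3.93.
Independence gives Cov(Z, W) = 0.
= (-0.8)²·110.1 + (-3.93)²·43.3 + 2·(-0.8)·(-3.93)·0
= 70.464 + 668.76417 + 0 = 739.22817.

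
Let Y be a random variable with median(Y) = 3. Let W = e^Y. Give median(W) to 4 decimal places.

median(W) = 20.0855

e^Y is monotone on this domain, so median(W) = exp(3) ≈ 20.0855.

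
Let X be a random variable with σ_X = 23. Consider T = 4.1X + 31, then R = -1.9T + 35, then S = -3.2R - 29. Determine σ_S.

σ_S = 573.344

σ_T = |4.1|·23 = 94.3.
σ_R = |-1.9|·94.3 = 179.17.
σ_S = |-3.2|·179.17 = 573.344.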